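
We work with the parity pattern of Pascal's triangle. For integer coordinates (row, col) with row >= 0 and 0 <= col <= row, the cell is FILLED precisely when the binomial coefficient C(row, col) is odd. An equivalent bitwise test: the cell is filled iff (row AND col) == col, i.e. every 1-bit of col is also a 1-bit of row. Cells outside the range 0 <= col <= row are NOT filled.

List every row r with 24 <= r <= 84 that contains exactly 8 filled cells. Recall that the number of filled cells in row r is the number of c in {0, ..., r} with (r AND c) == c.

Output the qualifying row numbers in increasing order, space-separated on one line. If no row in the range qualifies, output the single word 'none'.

Row r has 2^popcount(r) filled cells, so we need popcount(r) = log2(8) = 3.
Scan r = 24..84 and keep those with exactly 3 one-bits:
r=24=11000 popcount=2 -> skip
r=25=11001 popcount=3 -> KEEP
r=26=11010 popcount=3 -> KEEP
r=27=11011 popcount=4 -> skip
r=28=11100 popcount=3 -> KEEP
r=29=11101 popcount=4 -> skip
r=30=11110 popcount=4 -> skip
r=31=11111 popcount=5 -> skip
r=32=100000 popcount=1 -> skip
r=33=100001 popcount=2 -> skip
r=34=100010 popcount=2 -> skip
r=35=100011 popcount=3 -> KEEP
r=36=100100 popcount=2 -> skip
r=37=100101 popcount=3 -> KEEP
r=38=100110 popcount=3 -> KEEP
r=39=100111 popcount=4 -> skip
r=40=101000 popcount=2 -> skip
r=41=101001 popcount=3 -> KEEP
r=42=101010 popcount=3 -> KEEP
r=43=101011 popcount=4 -> skip
r=44=101100 popcount=3 -> KEEP
r=45=101101 popcount=4 -> skip
r=46=101110 popcount=4 -> skip
r=47=101111 popcount=5 -> skip
r=48=110000 popcount=2 -> skip
r=49=110001 popcount=3 -> KEEP
r=50=110010 popcount=3 -> KEEP
r=51=110011 popcount=4 -> skip
r=52=110100 popcount=3 -> KEEP
r=53=110101 popcount=4 -> skip
r=54=110110 popcount=4 -> skip
r=55=110111 popcount=5 -> skip
r=56=111000 popcount=3 -> KEEP
r=57=111001 popcount=4 -> skip
r=58=111010 popcount=4 -> skip
r=59=111011 popcount=5 -> skip
r=60=111100 popcount=4 -> skip
r=61=111101 popcount=5 -> skip
r=62=111110 popcount=5 -> skip
r=63=111111 popcount=6 -> skip
r=64=1000000 popcount=1 -> skip
r=65=1000001 popcount=2 -> skip
r=66=1000010 popcount=2 -> skip
r=67=1000011 popcount=3 -> KEEP
r=68=1000100 popcount=2 -> skip
r=69=1000101 popcount=3 -> KEEP
r=70=1000110 popcount=3 -> KEEP
r=71=1000111 popcount=4 -> skip
r=72=1001000 popcount=2 -> skip
r=73=1001001 popcount=3 -> KEEP
r=74=1001010 popcount=3 -> KEEP
r=75=1001011 popcount=4 -> skip
r=76=1001100 popcount=3 -> KEEP
r=77=1001101 popcount=4 -> skip
r=78=1001110 popcount=4 -> skip
r=79=1001111 popcount=5 -> skip
r=80=1010000 popcount=2 -> skip
r=81=1010001 popcount=3 -> KEEP
r=82=1010010 popcount=3 -> KEEP
r=83=1010011 popcount=4 -> skip
r=84=1010100 popcount=3 -> KEEP
Kept rows: 25 26 28 35 37 38 41 42 44 49 50 52 56 67 69 70 73 74 76 81 82 84

Answer: 25 26 28 35 37 38 41 42 44 49 50 52 56 67 69 70 73 74 76 81 82 84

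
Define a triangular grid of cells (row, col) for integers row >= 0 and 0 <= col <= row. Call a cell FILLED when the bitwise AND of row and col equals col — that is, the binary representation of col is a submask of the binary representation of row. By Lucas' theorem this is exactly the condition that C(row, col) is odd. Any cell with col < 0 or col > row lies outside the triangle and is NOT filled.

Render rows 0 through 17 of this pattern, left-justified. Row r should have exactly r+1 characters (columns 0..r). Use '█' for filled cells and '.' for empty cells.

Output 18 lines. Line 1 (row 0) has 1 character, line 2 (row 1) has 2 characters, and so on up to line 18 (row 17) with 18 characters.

r0=0: █
r1=1: ██
r2=10: █.█
r3=11: ████
r4=100: █...█
r5=101: ██..██
r6=110: █.█.█.█
r7=111: ████████
r8=1000: █.......█
r9=1001: ██......██
r10=1010: █.█.....█.█
r11=1011: ████....████
r12=1100: █...█...█...█
r13=1101: ██..██..██..██
r14=1110: █.█.█.█.█.█.█.█
r15=1111: ████████████████
r16=10000: █...............█
r17=10001: ██..............██

Answer: █
██
█.█
████
█...█
██..██
█.█.█.█
████████
█.......█
██......██
█.█.....█.█
████....████
█...█...█...█
██..██..██..██
█.█.█.█.█.█.█.█
████████████████
█...............█
██..............██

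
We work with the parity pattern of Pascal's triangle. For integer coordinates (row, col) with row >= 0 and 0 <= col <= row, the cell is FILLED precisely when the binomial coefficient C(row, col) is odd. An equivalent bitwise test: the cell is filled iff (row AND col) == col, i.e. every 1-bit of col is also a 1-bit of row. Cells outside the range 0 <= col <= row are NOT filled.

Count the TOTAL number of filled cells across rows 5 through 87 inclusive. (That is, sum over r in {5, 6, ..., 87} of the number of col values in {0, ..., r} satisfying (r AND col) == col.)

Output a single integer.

Answer: 988

Derivation:
r5=101 pc2: +4 =4
r6=110 pc2: +4 =8
r7=111 pc3: +8 =16
r8=1000 pc1: +2 =18
r9=1001 pc2: +4 =22
r10=1010 pc2: +4 =26
r11=1011 pc3: +8 =34
r12=1100 pc2: +4 =38
r13=1101 pc3: +8 =46
r14=1110 pc3: +8 =54
r15=1111 pc4: +16 =70
r16=10000 pc1: +2 =72
r17=10001 pc2: +4 =76
r18=10010 pc2: +4 =80
r19=10011 pc3: +8 =88
r20=10100 pc2: +4 =92
r21=10101 pc3: +8 =100
r22=10110 pc3: +8 =108
r23=10111 pc4: +16 =124
r24=11000 pc2: +4 =128
r25=11001 pc3: +8 =136
r26=11010 pc3: +8 =144
r27=11011 pc4: +16 =160
r28=11100 pc3: +8 =168
r29=11101 pc4: +16 =184
r30=11110 pc4: +16 =200
r31=11111 pc5: +32 =232
r32=100000 pc1: +2 =234
r33=100001 pc2: +4 =238
r34=100010 pc2: +4 =242
r35=100011 pc3: +8 =250
r36=100100 pc2: +4 =254
r37=100101 pc3: +8 =262
r38=100110 pc3: +8 =270
r39=100111 pc4: +16 =286
r40=101000 pc2: +4 =290
r41=101001 pc3: +8 =298
r42=101010 pc3: +8 =306
r43=101011 pc4: +16 =322
r44=101100 pc3: +8 =330
r45=101101 pc4: +16 =346
r46=101110 pc4: +16 =362
r47=101111 pc5: +32 =394
r48=110000 pc2: +4 =398
r49=110001 pc3: +8 =406
r50=110010 pc3: +8 =414
r51=110011 pc4: +16 =430
r52=110100 pc3: +8 =438
r53=110101 pc4: +16 =454
r54=110110 pc4: +16 =470
r55=110111 pc5: +32 =502
r56=111000 pc3: +8 =510
r57=111001 pc4: +16 =526
r58=111010 pc4: +16 =542
r59=111011 pc5: +32 =574
r60=111100 pc4: +16 =590
r61=111101 pc5: +32 =622
r62=111110 pc5: +32 =654
r63=111111 pc6: +64 =718
r64=1000000 pc1: +2 =720
r65=1000001 pc2: +4 =724
r66=1000010 pc2: +4 =728
r67=1000011 pc3: +8 =736
r68=1000100 pc2: +4 =740
r69=1000101 pc3: +8 =748
r70=1000110 pc3: +8 =756
r71=1000111 pc4: +16 =772
r72=1001000 pc2: +4 =776
r73=1001001 pc3: +8 =784
r74=1001010 pc3: +8 =792
r75=1001011 pc4: +16 =808
r76=1001100 pc3: +8 =816
r77=1001101 pc4: +16 =832
r78=1001110 pc4: +16 =848
r79=1001111 pc5: +32 =880
r80=1010000 pc2: +4 =884
r81=1010001 pc3: +8 =892
r82=1010010 pc3: +8 =900
r83=1010011 pc4: +16 =916
r84=1010100 pc3: +8 =924
r85=1010101 pc4: +16 =940
r86=1010110 pc4: +16 =956
r87=1010111 pc5: +32 =988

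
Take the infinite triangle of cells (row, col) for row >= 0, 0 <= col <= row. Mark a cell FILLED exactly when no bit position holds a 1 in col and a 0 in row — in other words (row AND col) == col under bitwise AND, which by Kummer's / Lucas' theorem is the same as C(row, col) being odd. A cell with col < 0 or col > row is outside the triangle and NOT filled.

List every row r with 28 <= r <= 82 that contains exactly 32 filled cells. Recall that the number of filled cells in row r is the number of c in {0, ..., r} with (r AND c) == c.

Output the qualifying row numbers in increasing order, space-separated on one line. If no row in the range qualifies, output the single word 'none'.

Row r has 2^popcount(r) filled cells, so we need popcount(r) = log2(32) = 5.
Scan r = 28..82 and keep those with exactly 5 one-bits:
r=28=11100 popcount=3 -> skip
r=29=11101 popcount=4 -> skip
r=30=11110 popcount=4 -> skip
r=31=11111 popcount=5 -> KEEP
r=32=100000 popcount=1 -> skip
r=33=100001 popcount=2 -> skip
r=34=100010 popcount=2 -> skip
r=35=100011 popcount=3 -> skip
r=36=100100 popcount=2 -> skip
r=37=100101 popcount=3 -> skip
r=38=100110 popcount=3 -> skip
r=39=100111 popcount=4 -> skip
r=40=101000 popcount=2 -> skip
r=41=101001 popcount=3 -> skip
r=42=101010 popcount=3 -> skip
r=43=101011 popcount=4 -> skip
r=44=101100 popcount=3 -> skip
r=45=101101 popcount=4 -> skip
r=46=101110 popcount=4 -> skip
r=47=101111 popcount=5 -> KEEP
r=48=110000 popcount=2 -> skip
r=49=110001 popcount=3 -> skip
r=50=110010 popcount=3 -> skip
r=51=110011 popcount=4 -> skip
r=52=110100 popcount=3 -> skip
r=53=110101 popcount=4 -> skip
r=54=110110 popcount=4 -> skip
r=55=110111 popcount=5 -> KEEP
r=56=111000 popcount=3 -> skip
r=57=111001 popcount=4 -> skip
r=58=111010 popcount=4 -> skip
r=59=111011 popcount=5 -> KEEP
r=60=111100 popcount=4 -> skip
r=61=111101 popcount=5 -> KEEP
r=62=111110 popcount=5 -> KEEP
r=63=111111 popcount=6 -> skip
r=64=1000000 popcount=1 -> skip
r=65=1000001 popcount=2 -> skip
r=66=1000010 popcount=2 -> skip
r=67=1000011 popcount=3 -> skip
r=68=1000100 popcount=2 -> skip
r=69=1000101 popcount=3 -> skip
r=70=1000110 popcount=3 -> skip
r=71=1000111 popcount=4 -> skip
r=72=1001000 popcount=2 -> skip
r=73=1001001 popcount=3 -> skip
r=74=1001010 popcount=3 -> skip
r=75=1001011 popcount=4 -> skip
r=76=1001100 popcount=3 -> skip
r=77=1001101 popcount=4 -> skip
r=78=1001110 popcount=4 -> skip
r=79=1001111 popcount=5 -> KEEP
r=80=1010000 popcount=2 -> skip
r=81=1010001 popcount=3 -> skip
r=82=1010010 popcount=3 -> skip
Kept rows: 31 47 55 59 61 62 79

Answer: 31 47 55 59 61 62 79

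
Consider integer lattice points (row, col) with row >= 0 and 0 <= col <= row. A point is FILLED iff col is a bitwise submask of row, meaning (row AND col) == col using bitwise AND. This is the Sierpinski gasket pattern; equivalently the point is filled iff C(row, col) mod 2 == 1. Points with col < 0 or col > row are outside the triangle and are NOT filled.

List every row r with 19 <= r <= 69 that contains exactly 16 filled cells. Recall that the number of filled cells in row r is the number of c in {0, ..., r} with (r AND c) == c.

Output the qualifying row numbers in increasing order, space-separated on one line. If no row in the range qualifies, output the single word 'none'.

Answer: 23 27 29 30 39 43 45 46 51 53 54 57 58 60

Derivation:
Row r has 2^popcount(r) filled cells, so we need popcount(r) = log2(16) = 4.
Scan r = 19..69 and keep those with exactly 4 one-bits:
r=19=10011 popcount=3 -> skip
r=20=10100 popcount=2 -> skip
r=21=10101 popcount=3 -> skip
r=22=10110 popcount=3 -> skip
r=23=10111 popcount=4 -> KEEP
r=24=11000 popcount=2 -> skip
r=25=11001 popcount=3 -> skip
r=26=11010 popcount=3 -> skip
r=27=11011 popcount=4 -> KEEP
r=28=11100 popcount=3 -> skip
r=29=11101 popcount=4 -> KEEP
r=30=11110 popcount=4 -> KEEP
r=31=11111 popcount=5 -> skip
r=32=100000 popcount=1 -> skip
r=33=100001 popcount=2 -> skip
r=34=100010 popcount=2 -> skip
r=35=100011 popcount=3 -> skip
r=36=100100 popcount=2 -> skip
r=37=100101 popcount=3 -> skip
r=38=100110 popcount=3 -> skip
r=39=100111 popcount=4 -> KEEP
r=40=101000 popcount=2 -> skip
r=41=101001 popcount=3 -> skip
r=42=101010 popcount=3 -> skip
r=43=101011 popcount=4 -> KEEP
r=44=101100 popcount=3 -> skip
r=45=101101 popcount=4 -> KEEP
r=46=101110 popcount=4 -> KEEP
r=47=101111 popcount=5 -> skip
r=48=110000 popcount=2 -> skip
r=49=110001 popcount=3 -> skip
r=50=110010 popcount=3 -> skip
r=51=110011 popcount=4 -> KEEP
r=52=110100 popcount=3 -> skip
r=53=110101 popcount=4 -> KEEP
r=54=110110 popcount=4 -> KEEP
r=55=110111 popcount=5 -> skip
r=56=111000 popcount=3 -> skip
r=57=111001 popcount=4 -> KEEP
r=58=111010 popcount=4 -> KEEP
r=59=111011 popcount=5 -> skip
r=60=111100 popcount=4 -> KEEP
r=61=111101 popcount=5 -> skip
r=62=111110 popcount=5 -> skip
r=63=111111 popcount=6 -> skip
r=64=1000000 popcount=1 -> skip
r=65=1000001 popcount=2 -> skip
r=66=1000010 popcount=2 -> skip
r=67=1000011 popcount=3 -> skip
r=68=1000100 popcount=2 -> skip
r=69=1000101 popcount=3 -> skip
Kept rows: 23 27 29 30 39 43 45 46 51 53 54 57 58 60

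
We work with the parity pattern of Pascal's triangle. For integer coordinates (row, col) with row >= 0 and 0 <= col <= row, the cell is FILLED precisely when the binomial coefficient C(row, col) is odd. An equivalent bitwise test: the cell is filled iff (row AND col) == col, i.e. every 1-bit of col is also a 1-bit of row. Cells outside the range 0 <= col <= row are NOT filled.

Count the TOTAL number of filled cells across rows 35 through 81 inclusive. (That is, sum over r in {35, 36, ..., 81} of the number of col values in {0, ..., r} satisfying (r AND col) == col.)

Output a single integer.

r35=100011 pc3: +8 =8
r36=100100 pc2: +4 =12
r37=100101 pc3: +8 =20
r38=100110 pc3: +8 =28
r39=100111 pc4: +16 =44
r40=101000 pc2: +4 =48
r41=101001 pc3: +8 =56
r42=101010 pc3: +8 =64
r43=101011 pc4: +16 =80
r44=101100 pc3: +8 =88
r45=101101 pc4: +16 =104
r46=101110 pc4: +16 =120
r47=101111 pc5: +32 =152
r48=110000 pc2: +4 =156
r49=110001 pc3: +8 =164
r50=110010 pc3: +8 =172
r51=110011 pc4: +16 =188
r52=110100 pc3: +8 =196
r53=110101 pc4: +16 =212
r54=110110 pc4: +16 =228
r55=110111 pc5: +32 =260
r56=111000 pc3: +8 =268
r57=111001 pc4: +16 =284
r58=111010 pc4: +16 =300
r59=111011 pc5: +32 =332
r60=111100 pc4: +16 =348
r61=111101 pc5: +32 =380
r62=111110 pc5: +32 =412
r63=111111 pc6: +64 =476
r64=1000000 pc1: +2 =478
r65=1000001 pc2: +4 =482
r66=1000010 pc2: +4 =486
r67=1000011 pc3: +8 =494
r68=1000100 pc2: +4 =498
r69=1000101 pc3: +8 =506
r70=1000110 pc3: +8 =514
r71=1000111 pc4: +16 =530
r72=1001000 pc2: +4 =534
r73=1001001 pc3: +8 =542
r74=1001010 pc3: +8 =550
r75=1001011 pc4: +16 =566
r76=1001100 pc3: +8 =574
r77=1001101 pc4: +16 =590
r78=1001110 pc4: +16 =606
r79=1001111 pc5: +32 =638
r80=1010000 pc2: +4 =642
r81=1010001 pc3: +8 =650

Answer: 650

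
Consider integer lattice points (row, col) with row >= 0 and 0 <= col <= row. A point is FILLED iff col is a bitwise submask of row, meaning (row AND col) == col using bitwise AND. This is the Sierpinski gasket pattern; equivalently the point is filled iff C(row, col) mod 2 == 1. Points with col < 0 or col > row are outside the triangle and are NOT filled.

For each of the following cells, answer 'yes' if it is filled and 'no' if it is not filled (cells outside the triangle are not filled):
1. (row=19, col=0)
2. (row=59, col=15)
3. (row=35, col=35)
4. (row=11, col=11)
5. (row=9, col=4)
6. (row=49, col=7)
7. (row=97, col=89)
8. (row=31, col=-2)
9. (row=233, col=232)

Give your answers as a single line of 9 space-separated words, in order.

(19,0): row=0b10011, col=0b0, row AND col = 0b0 = 0; 0 == 0 -> filled
(59,15): row=0b111011, col=0b1111, row AND col = 0b1011 = 11; 11 != 15 -> empty
(35,35): row=0b100011, col=0b100011, row AND col = 0b100011 = 35; 35 == 35 -> filled
(11,11): row=0b1011, col=0b1011, row AND col = 0b1011 = 11; 11 == 11 -> filled
(9,4): row=0b1001, col=0b100, row AND col = 0b0 = 0; 0 != 4 -> empty
(49,7): row=0b110001, col=0b111, row AND col = 0b1 = 1; 1 != 7 -> empty
(97,89): row=0b1100001, col=0b1011001, row AND col = 0b1000001 = 65; 65 != 89 -> empty
(31,-2): col outside [0, 31] -> not filled
(233,232): row=0b11101001, col=0b11101000, row AND col = 0b11101000 = 232; 232 == 232 -> filled

Answer: yes no yes yes no no no no yes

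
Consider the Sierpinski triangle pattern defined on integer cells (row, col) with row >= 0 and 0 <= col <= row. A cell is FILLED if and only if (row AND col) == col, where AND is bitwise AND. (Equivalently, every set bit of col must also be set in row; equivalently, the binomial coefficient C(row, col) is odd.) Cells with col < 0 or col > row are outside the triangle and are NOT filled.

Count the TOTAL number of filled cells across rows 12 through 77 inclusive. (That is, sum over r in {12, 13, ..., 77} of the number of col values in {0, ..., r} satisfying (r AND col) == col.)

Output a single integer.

Answer: 798

Derivation:
r12=1100 pc2: +4 =4
r13=1101 pc3: +8 =12
r14=1110 pc3: +8 =20
r15=1111 pc4: +16 =36
r16=10000 pc1: +2 =38
r17=10001 pc2: +4 =42
r18=10010 pc2: +4 =46
r19=10011 pc3: +8 =54
r20=10100 pc2: +4 =58
r21=10101 pc3: +8 =66
r22=10110 pc3: +8 =74
r23=10111 pc4: +16 =90
r24=11000 pc2: +4 =94
r25=11001 pc3: +8 =102
r26=11010 pc3: +8 =110
r27=11011 pc4: +16 =126
r28=11100 pc3: +8 =134
r29=11101 pc4: +16 =150
r30=11110 pc4: +16 =166
r31=11111 pc5: +32 =198
r32=100000 pc1: +2 =200
r33=100001 pc2: +4 =204
r34=100010 pc2: +4 =208
r35=100011 pc3: +8 =216
r36=100100 pc2: +4 =220
r37=100101 pc3: +8 =228
r38=100110 pc3: +8 =236
r39=100111 pc4: +16 =252
r40=101000 pc2: +4 =256
r41=101001 pc3: +8 =264
r42=101010 pc3: +8 =272
r43=101011 pc4: +16 =288
r44=101100 pc3: +8 =296
r45=101101 pc4: +16 =312
r46=101110 pc4: +16 =328
r47=101111 pc5: +32 =360
r48=110000 pc2: +4 =364
r49=110001 pc3: +8 =372
r50=110010 pc3: +8 =380
r51=110011 pc4: +16 =396
r52=110100 pc3: +8 =404
r53=110101 pc4: +16 =420
r54=110110 pc4: +16 =436
r55=110111 pc5: +32 =468
r56=111000 pc3: +8 =476
r57=111001 pc4: +16 =492
r58=111010 pc4: +16 =508
r59=111011 pc5: +32 =540
r60=111100 pc4: +16 =556
r61=111101 pc5: +32 =588
r62=111110 pc5: +32 =620
r63=111111 pc6: +64 =684
r64=1000000 pc1: +2 =686
r65=1000001 pc2: +4 =690
r66=1000010 pc2: +4 =694
r67=1000011 pc3: +8 =702
r68=1000100 pc2: +4 =706
r69=1000101 pc3: +8 =714
r70=1000110 pc3: +8 =722
r71=1000111 pc4: +16 =738
r72=1001000 pc2: +4 =742
r73=1001001 pc3: +8 =750
r74=1001010 pc3: +8 =758
r75=1001011 pc4: +16 =774
r76=1001100 pc3: +8 =782
r77=1001101 pc4: +16 =798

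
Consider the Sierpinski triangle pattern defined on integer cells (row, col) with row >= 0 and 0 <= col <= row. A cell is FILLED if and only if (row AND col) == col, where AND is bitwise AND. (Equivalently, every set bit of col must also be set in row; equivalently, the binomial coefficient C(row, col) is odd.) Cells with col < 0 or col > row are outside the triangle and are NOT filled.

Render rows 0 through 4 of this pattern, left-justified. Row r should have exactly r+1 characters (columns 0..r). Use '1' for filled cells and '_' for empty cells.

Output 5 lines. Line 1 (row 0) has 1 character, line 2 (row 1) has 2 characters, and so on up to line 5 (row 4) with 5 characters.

r0=0: 1
r1=1: 11
r2=10: 1_1
r3=11: 1111
r4=100: 1___1

Answer: 1
11
1_1
1111
1___1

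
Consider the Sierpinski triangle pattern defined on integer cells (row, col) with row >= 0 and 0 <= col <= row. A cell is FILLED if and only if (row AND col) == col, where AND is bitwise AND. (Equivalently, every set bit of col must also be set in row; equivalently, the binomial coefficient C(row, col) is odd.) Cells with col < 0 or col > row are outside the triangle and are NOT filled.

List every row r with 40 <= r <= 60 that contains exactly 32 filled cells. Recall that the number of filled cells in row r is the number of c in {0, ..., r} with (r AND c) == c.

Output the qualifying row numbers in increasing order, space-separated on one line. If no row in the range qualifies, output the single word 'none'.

Answer: 47 55 59

Derivation:
Row r has 2^popcount(r) filled cells, so we need popcount(r) = log2(32) = 5.
Scan r = 40..60 and keep those with exactly 5 one-bits:
r=40=101000 popcount=2 -> skip
r=41=101001 popcount=3 -> skip
r=42=101010 popcount=3 -> skip
r=43=101011 popcount=4 -> skip
r=44=101100 popcount=3 -> skip
r=45=101101 popcount=4 -> skip
r=46=101110 popcount=4 -> skip
r=47=101111 popcount=5 -> KEEP
r=48=110000 popcount=2 -> skip
r=49=110001 popcount=3 -> skip
r=50=110010 popcount=3 -> skip
r=51=110011 popcount=4 -> skip
r=52=110100 popcount=3 -> skip
r=53=110101 popcount=4 -> skip
r=54=110110 popcount=4 -> skip
r=55=110111 popcount=5 -> KEEP
r=56=111000 popcount=3 -> skip
r=57=111001 popcount=4 -> skip
r=58=111010 popcount=4 -> skip
r=59=111011 popcount=5 -> KEEP
r=60=111100 popcount=4 -> skip
Kept rows: 47 55 59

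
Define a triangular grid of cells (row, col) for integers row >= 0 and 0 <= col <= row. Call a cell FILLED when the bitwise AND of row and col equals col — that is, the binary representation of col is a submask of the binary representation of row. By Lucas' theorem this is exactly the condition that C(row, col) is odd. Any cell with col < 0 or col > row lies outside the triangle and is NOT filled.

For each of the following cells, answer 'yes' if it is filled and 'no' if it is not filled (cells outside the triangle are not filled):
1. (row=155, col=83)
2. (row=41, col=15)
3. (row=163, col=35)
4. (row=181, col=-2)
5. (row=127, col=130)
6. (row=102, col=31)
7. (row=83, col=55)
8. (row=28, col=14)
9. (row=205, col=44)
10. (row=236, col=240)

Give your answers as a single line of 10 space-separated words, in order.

(155,83): row=0b10011011, col=0b1010011, row AND col = 0b10011 = 19; 19 != 83 -> empty
(41,15): row=0b101001, col=0b1111, row AND col = 0b1001 = 9; 9 != 15 -> empty
(163,35): row=0b10100011, col=0b100011, row AND col = 0b100011 = 35; 35 == 35 -> filled
(181,-2): col outside [0, 181] -> not filled
(127,130): col outside [0, 127] -> not filled
(102,31): row=0b1100110, col=0b11111, row AND col = 0b110 = 6; 6 != 31 -> empty
(83,55): row=0b1010011, col=0b110111, row AND col = 0b10011 = 19; 19 != 55 -> empty
(28,14): row=0b11100, col=0b1110, row AND col = 0b1100 = 12; 12 != 14 -> empty
(205,44): row=0b11001101, col=0b101100, row AND col = 0b1100 = 12; 12 != 44 -> empty
(236,240): col outside [0, 236] -> not filled

Answer: no no yes no no no no no no no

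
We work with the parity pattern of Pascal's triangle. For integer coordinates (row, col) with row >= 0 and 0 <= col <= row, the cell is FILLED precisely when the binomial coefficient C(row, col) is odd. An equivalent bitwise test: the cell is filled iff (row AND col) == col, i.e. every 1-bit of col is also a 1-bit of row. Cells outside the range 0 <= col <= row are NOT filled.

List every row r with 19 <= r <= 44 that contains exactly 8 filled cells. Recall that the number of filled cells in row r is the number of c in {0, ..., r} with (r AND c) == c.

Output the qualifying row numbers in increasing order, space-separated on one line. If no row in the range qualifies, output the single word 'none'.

Answer: 19 21 22 25 26 28 35 37 38 41 42 44

Derivation:
Row r has 2^popcount(r) filled cells, so we need popcount(r) = log2(8) = 3.
Scan r = 19..44 and keep those with exactly 3 one-bits:
r=19=10011 popcount=3 -> KEEP
r=20=10100 popcount=2 -> skip
r=21=10101 popcount=3 -> KEEP
r=22=10110 popcount=3 -> KEEP
r=23=10111 popcount=4 -> skip
r=24=11000 popcount=2 -> skip
r=25=11001 popcount=3 -> KEEP
r=26=11010 popcount=3 -> KEEP
r=27=11011 popcount=4 -> skip
r=28=11100 popcount=3 -> KEEP
r=29=11101 popcount=4 -> skip
r=30=11110 popcount=4 -> skip
r=31=11111 popcount=5 -> skip
r=32=100000 popcount=1 -> skip
r=33=100001 popcount=2 -> skip
r=34=100010 popcount=2 -> skip
r=35=100011 popcount=3 -> KEEP
r=36=100100 popcount=2 -> skip
r=37=100101 popcount=3 -> KEEP
r=38=100110 popcount=3 -> KEEP
r=39=100111 popcount=4 -> skip
r=40=101000 popcount=2 -> skip
r=41=101001 popcount=3 -> KEEP
r=42=101010 popcount=3 -> KEEP
r=43=101011 popcount=4 -> skip
r=44=101100 popcount=3 -> KEEP
Kept rows: 19 21 22 25 26 28 35 37 38 41 42 44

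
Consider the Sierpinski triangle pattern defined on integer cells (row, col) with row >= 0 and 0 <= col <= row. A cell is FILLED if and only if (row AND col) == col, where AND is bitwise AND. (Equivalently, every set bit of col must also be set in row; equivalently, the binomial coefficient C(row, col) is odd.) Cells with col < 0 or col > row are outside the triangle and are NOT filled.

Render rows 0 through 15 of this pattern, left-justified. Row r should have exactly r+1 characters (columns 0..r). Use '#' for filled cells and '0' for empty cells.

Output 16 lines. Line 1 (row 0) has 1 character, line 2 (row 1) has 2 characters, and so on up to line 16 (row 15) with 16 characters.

r0=0: #
r1=1: ##
r2=10: #0#
r3=11: ####
r4=100: #000#
r5=101: ##00##
r6=110: #0#0#0#
r7=111: ########
r8=1000: #0000000#
r9=1001: ##000000##
r10=1010: #0#00000#0#
r11=1011: ####0000####
r12=1100: #000#000#000#
r13=1101: ##00##00##00##
r14=1110: #0#0#0#0#0#0#0#
r15=1111: ################

Answer: #
##
#0#
####
#000#
##00##
#0#0#0#
########
#0000000#
##000000##
#0#00000#0#
####0000####
#000#000#000#
##00##00##00##
#0#0#0#0#0#0#0#
################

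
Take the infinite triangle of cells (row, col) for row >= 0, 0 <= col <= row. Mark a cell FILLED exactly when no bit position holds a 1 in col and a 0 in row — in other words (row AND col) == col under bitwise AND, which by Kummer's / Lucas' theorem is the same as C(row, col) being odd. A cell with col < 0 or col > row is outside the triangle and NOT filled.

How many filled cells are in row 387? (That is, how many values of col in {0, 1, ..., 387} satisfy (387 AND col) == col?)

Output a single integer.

Answer: 16

Derivation:
387 in binary = 110000011
popcount(387) = number of 1-bits in 110000011 = 4
A col c satisfies (387 AND c) == c iff every set bit of c is also set in 387; each of the 4 set bits of 387 can independently be on or off in c.
count = 2^4 = 16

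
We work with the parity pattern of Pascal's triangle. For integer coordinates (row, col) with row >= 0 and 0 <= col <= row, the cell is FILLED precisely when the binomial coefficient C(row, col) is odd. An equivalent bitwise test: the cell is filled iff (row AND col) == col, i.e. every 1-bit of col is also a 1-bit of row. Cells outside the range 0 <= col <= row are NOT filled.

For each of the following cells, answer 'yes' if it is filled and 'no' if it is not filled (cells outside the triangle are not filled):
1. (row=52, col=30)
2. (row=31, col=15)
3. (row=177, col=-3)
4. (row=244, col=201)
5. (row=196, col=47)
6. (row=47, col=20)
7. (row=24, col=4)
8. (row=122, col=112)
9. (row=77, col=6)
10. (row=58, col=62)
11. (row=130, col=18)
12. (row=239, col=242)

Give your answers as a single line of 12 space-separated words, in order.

(52,30): row=0b110100, col=0b11110, row AND col = 0b10100 = 20; 20 != 30 -> empty
(31,15): row=0b11111, col=0b1111, row AND col = 0b1111 = 15; 15 == 15 -> filled
(177,-3): col outside [0, 177] -> not filled
(244,201): row=0b11110100, col=0b11001001, row AND col = 0b11000000 = 192; 192 != 201 -> empty
(196,47): row=0b11000100, col=0b101111, row AND col = 0b100 = 4; 4 != 47 -> empty
(47,20): row=0b101111, col=0b10100, row AND col = 0b100 = 4; 4 != 20 -> empty
(24,4): row=0b11000, col=0b100, row AND col = 0b0 = 0; 0 != 4 -> empty
(122,112): row=0b1111010, col=0b1110000, row AND col = 0b1110000 = 112; 112 == 112 -> filled
(77,6): row=0b1001101, col=0b110, row AND col = 0b100 = 4; 4 != 6 -> empty
(58,62): col outside [0, 58] -> not filled
(130,18): row=0b10000010, col=0b10010, row AND col = 0b10 = 2; 2 != 18 -> empty
(239,242): col outside [0, 239] -> not filled

Answer: no yes no no no no no yes no no no no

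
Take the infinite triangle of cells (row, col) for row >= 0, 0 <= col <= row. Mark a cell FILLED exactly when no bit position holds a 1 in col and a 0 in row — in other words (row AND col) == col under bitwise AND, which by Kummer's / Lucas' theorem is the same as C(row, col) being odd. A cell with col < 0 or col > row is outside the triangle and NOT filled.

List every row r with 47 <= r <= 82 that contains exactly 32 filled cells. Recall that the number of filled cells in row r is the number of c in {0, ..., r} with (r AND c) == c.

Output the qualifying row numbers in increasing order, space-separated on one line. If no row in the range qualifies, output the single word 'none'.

Answer: 47 55 59 61 62 79

Derivation:
Row r has 2^popcount(r) filled cells, so we need popcount(r) = log2(32) = 5.
Scan r = 47..82 and keep those with exactly 5 one-bits:
r=47=101111 popcount=5 -> KEEP
r=48=110000 popcount=2 -> skip
r=49=110001 popcount=3 -> skip
r=50=110010 popcount=3 -> skip
r=51=110011 popcount=4 -> skip
r=52=110100 popcount=3 -> skip
r=53=110101 popcount=4 -> skip
r=54=110110 popcount=4 -> skip
r=55=110111 popcount=5 -> KEEP
r=56=111000 popcount=3 -> skip
r=57=111001 popcount=4 -> skip
r=58=111010 popcount=4 -> skip
r=59=111011 popcount=5 -> KEEP
r=60=111100 popcount=4 -> skip
r=61=111101 popcount=5 -> KEEP
r=62=111110 popcount=5 -> KEEP
r=63=111111 popcount=6 -> skip
r=64=1000000 popcount=1 -> skip
r=65=1000001 popcount=2 -> skip
r=66=1000010 popcount=2 -> skip
r=67=1000011 popcount=3 -> skip
r=68=1000100 popcount=2 -> skip
r=69=1000101 popcount=3 -> skip
r=70=1000110 popcount=3 -> skip
r=71=1000111 popcount=4 -> skip
r=72=1001000 popcount=2 -> skip
r=73=1001001 popcount=3 -> skip
r=74=1001010 popcount=3 -> skip
r=75=1001011 popcount=4 -> skip
r=76=1001100 popcount=3 -> skip
r=77=1001101 popcount=4 -> skip
r=78=1001110 popcount=4 -> skip
r=79=1001111 popcount=5 -> KEEP
r=80=1010000 popcount=2 -> skip
r=81=1010001 popcount=3 -> skip
r=82=1010010 popcount=3 -> skip
Kept rows: 47 55 59 61 62 79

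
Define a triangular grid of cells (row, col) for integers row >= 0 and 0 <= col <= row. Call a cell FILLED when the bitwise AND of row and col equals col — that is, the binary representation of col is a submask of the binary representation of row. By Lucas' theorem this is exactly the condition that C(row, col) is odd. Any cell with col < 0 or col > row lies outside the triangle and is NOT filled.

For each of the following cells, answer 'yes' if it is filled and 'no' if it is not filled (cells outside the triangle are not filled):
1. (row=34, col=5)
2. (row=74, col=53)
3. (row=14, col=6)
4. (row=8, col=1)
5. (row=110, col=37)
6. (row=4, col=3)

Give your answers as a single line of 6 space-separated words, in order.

(34,5): row=0b100010, col=0b101, row AND col = 0b0 = 0; 0 != 5 -> empty
(74,53): row=0b1001010, col=0b110101, row AND col = 0b0 = 0; 0 != 53 -> empty
(14,6): row=0b1110, col=0b110, row AND col = 0b110 = 6; 6 == 6 -> filled
(8,1): row=0b1000, col=0b1, row AND col = 0b0 = 0; 0 != 1 -> empty
(110,37): row=0b1101110, col=0b100101, row AND col = 0b100100 = 36; 36 != 37 -> empty
(4,3): row=0b100, col=0b11, row AND col = 0b0 = 0; 0 != 3 -> empty

Answer: no no yes no no no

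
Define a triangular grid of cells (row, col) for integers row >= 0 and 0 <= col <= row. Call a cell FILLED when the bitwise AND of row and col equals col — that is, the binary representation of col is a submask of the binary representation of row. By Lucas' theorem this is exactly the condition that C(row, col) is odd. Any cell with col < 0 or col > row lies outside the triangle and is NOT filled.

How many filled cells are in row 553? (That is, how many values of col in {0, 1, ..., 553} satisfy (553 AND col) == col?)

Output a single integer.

553 in binary = 1000101001
popcount(553) = number of 1-bits in 1000101001 = 4
A col c satisfies (553 AND c) == c iff every set bit of c is also set in 553; each of the 4 set bits of 553 can independently be on or off in c.
count = 2^4 = 16

Answer: 16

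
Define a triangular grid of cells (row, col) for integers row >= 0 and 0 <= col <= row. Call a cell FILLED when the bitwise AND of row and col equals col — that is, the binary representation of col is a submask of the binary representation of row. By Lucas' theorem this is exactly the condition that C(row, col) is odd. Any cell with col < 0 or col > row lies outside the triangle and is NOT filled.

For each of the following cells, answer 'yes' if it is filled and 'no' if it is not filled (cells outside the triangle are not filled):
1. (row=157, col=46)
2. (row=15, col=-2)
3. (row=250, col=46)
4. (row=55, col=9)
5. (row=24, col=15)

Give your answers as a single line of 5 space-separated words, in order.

Answer: no no no no no

Derivation:
(157,46): row=0b10011101, col=0b101110, row AND col = 0b1100 = 12; 12 != 46 -> empty
(15,-2): col outside [0, 15] -> not filled
(250,46): row=0b11111010, col=0b101110, row AND col = 0b101010 = 42; 42 != 46 -> empty
(55,9): row=0b110111, col=0b1001, row AND col = 0b1 = 1; 1 != 9 -> empty
(24,15): row=0b11000, col=0b1111, row AND col = 0b1000 = 8; 8 != 15 -> empty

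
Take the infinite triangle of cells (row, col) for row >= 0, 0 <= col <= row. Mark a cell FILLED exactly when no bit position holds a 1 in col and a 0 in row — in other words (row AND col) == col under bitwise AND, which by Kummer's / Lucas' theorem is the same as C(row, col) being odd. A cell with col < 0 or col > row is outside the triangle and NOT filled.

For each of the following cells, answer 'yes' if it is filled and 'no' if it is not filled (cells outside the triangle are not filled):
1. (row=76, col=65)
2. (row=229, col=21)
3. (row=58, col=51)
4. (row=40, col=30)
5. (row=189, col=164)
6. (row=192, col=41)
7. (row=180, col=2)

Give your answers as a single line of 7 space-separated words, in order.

(76,65): row=0b1001100, col=0b1000001, row AND col = 0b1000000 = 64; 64 != 65 -> empty
(229,21): row=0b11100101, col=0b10101, row AND col = 0b101 = 5; 5 != 21 -> empty
(58,51): row=0b111010, col=0b110011, row AND col = 0b110010 = 50; 50 != 51 -> empty
(40,30): row=0b101000, col=0b11110, row AND col = 0b1000 = 8; 8 != 30 -> empty
(189,164): row=0b10111101, col=0b10100100, row AND col = 0b10100100 = 164; 164 == 164 -> filled
(192,41): row=0b11000000, col=0b101001, row AND col = 0b0 = 0; 0 != 41 -> empty
(180,2): row=0b10110100, col=0b10, row AND col = 0b0 = 0; 0 != 2 -> empty

Answer: no no no no yes no no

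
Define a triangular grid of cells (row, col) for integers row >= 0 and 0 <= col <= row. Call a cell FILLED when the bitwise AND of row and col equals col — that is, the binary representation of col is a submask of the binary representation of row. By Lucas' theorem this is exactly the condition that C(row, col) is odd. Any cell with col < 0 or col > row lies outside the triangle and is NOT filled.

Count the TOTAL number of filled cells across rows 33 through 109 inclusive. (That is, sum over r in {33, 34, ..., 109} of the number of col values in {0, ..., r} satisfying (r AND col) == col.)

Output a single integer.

Answer: 1198

Derivation:
r33=100001 pc2: +4 =4
r34=100010 pc2: +4 =8
r35=100011 pc3: +8 =16
r36=100100 pc2: +4 =20
r37=100101 pc3: +8 =28
r38=100110 pc3: +8 =36
r39=100111 pc4: +16 =52
r40=101000 pc2: +4 =56
r41=101001 pc3: +8 =64
r42=101010 pc3: +8 =72
r43=101011 pc4: +16 =88
r44=101100 pc3: +8 =96
r45=101101 pc4: +16 =112
r46=101110 pc4: +16 =128
r47=101111 pc5: +32 =160
r48=110000 pc2: +4 =164
r49=110001 pc3: +8 =172
r50=110010 pc3: +8 =180
r51=110011 pc4: +16 =196
r52=110100 pc3: +8 =204
r53=110101 pc4: +16 =220
r54=110110 pc4: +16 =236
r55=110111 pc5: +32 =268
r56=111000 pc3: +8 =276
r57=111001 pc4: +16 =292
r58=111010 pc4: +16 =308
r59=111011 pc5: +32 =340
r60=111100 pc4: +16 =356
r61=111101 pc5: +32 =388
r62=111110 pc5: +32 =420
r63=111111 pc6: +64 =484
r64=1000000 pc1: +2 =486
r65=1000001 pc2: +4 =490
r66=1000010 pc2: +4 =494
r67=1000011 pc3: +8 =502
r68=1000100 pc2: +4 =506
r69=1000101 pc3: +8 =514
r70=1000110 pc3: +8 =522
r71=1000111 pc4: +16 =538
r72=1001000 pc2: +4 =542
r73=1001001 pc3: +8 =550
r74=1001010 pc3: +8 =558
r75=1001011 pc4: +16 =574
r76=1001100 pc3: +8 =582
r77=1001101 pc4: +16 =598
r78=1001110 pc4: +16 =614
r79=1001111 pc5: +32 =646
r80=1010000 pc2: +4 =650
r81=1010001 pc3: +8 =658
r82=1010010 pc3: +8 =666
r83=1010011 pc4: +16 =682
r84=1010100 pc3: +8 =690
r85=1010101 pc4: +16 =706
r86=1010110 pc4: +16 =722
r87=1010111 pc5: +32 =754
r88=1011000 pc3: +8 =762
r89=1011001 pc4: +16 =778
r90=1011010 pc4: +16 =794
r91=1011011 pc5: +32 =826
r92=1011100 pc4: +16 =842
r93=1011101 pc5: +32 =874
r94=1011110 pc5: +32 =906
r95=1011111 pc6: +64 =970
r96=1100000 pc2: +4 =974
r97=1100001 pc3: +8 =982
r98=1100010 pc3: +8 =990
r99=1100011 pc4: +16 =1006
r100=1100100 pc3: +8 =1014
r101=1100101 pc4: +16 =1030
r102=1100110 pc4: +16 =1046
r103=1100111 pc5: +32 =1078
r104=1101000 pc3: +8 =1086
r105=1101001 pc4: +16 =1102
r106=1101010 pc4: +16 =1118
r107=1101011 pc5: +32 =1150
r108=1101100 pc4: +16 =1166
r109=1101101 pc5: +32 =1198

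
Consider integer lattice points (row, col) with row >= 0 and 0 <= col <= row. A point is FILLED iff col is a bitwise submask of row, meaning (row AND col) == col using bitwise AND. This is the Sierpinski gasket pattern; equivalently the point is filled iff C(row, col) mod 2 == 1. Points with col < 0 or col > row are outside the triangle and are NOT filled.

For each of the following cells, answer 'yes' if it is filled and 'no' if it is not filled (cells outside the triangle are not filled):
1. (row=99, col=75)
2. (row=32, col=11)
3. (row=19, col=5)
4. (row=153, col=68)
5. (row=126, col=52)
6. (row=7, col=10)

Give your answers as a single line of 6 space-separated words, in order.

Answer: no no no no yes no

Derivation:
(99,75): row=0b1100011, col=0b1001011, row AND col = 0b1000011 = 67; 67 != 75 -> empty
(32,11): row=0b100000, col=0b1011, row AND col = 0b0 = 0; 0 != 11 -> empty
(19,5): row=0b10011, col=0b101, row AND col = 0b1 = 1; 1 != 5 -> empty
(153,68): row=0b10011001, col=0b1000100, row AND col = 0b0 = 0; 0 != 68 -> empty
(126,52): row=0b1111110, col=0b110100, row AND col = 0b110100 = 52; 52 == 52 -> filled
(7,10): col outside [0, 7] -> not filled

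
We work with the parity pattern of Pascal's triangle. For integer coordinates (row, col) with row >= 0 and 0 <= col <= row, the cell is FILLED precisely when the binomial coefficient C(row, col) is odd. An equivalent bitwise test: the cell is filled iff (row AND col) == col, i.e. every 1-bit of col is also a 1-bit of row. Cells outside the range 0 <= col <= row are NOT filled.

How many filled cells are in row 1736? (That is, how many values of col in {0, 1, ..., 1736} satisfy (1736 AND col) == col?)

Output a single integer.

Answer: 32

Derivation:
1736 in binary = 11011001000
popcount(1736) = number of 1-bits in 11011001000 = 5
A col c satisfies (1736 AND c) == c iff every set bit of c is also set in 1736; each of the 5 set bits of 1736 can independently be on or off in c.
count = 2^5 = 32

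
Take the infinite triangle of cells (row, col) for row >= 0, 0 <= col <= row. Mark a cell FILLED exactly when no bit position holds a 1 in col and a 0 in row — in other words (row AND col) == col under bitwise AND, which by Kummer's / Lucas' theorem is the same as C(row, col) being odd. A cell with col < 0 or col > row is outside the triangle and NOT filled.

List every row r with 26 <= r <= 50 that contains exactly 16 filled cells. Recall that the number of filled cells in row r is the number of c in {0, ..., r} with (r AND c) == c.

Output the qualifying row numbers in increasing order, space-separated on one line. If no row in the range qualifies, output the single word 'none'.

Row r has 2^popcount(r) filled cells, so we need popcount(r) = log2(16) = 4.
Scan r = 26..50 and keep those with exactly 4 one-bits:
r=26=11010 popcount=3 -> skip
r=27=11011 popcount=4 -> KEEP
r=28=11100 popcount=3 -> skip
r=29=11101 popcount=4 -> KEEP
r=30=11110 popcount=4 -> KEEP
r=31=11111 popcount=5 -> skip
r=32=100000 popcount=1 -> skip
r=33=100001 popcount=2 -> skip
r=34=100010 popcount=2 -> skip
r=35=100011 popcount=3 -> skip
r=36=100100 popcount=2 -> skip
r=37=100101 popcount=3 -> skip
r=38=100110 popcount=3 -> skip
r=39=100111 popcount=4 -> KEEP
r=40=101000 popcount=2 -> skip
r=41=101001 popcount=3 -> skip
r=42=101010 popcount=3 -> skip
r=43=101011 popcount=4 -> KEEP
r=44=101100 popcount=3 -> skip
r=45=101101 popcount=4 -> KEEP
r=46=101110 popcount=4 -> KEEP
r=47=101111 popcount=5 -> skip
r=48=110000 popcount=2 -> skip
r=49=110001 popcount=3 -> skip
r=50=110010 popcount=3 -> skip
Kept rows: 27 29 30 39 43 45 46

Answer: 27 29 30 39 43 45 46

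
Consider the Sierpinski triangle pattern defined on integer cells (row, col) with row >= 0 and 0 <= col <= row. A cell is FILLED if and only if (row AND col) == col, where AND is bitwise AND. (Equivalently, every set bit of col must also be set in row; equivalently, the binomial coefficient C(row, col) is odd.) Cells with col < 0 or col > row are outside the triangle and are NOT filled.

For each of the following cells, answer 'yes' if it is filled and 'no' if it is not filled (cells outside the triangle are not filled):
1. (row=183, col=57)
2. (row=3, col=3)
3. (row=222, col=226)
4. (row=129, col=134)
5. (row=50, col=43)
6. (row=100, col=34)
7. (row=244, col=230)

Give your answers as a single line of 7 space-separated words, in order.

(183,57): row=0b10110111, col=0b111001, row AND col = 0b110001 = 49; 49 != 57 -> empty
(3,3): row=0b11, col=0b11, row AND col = 0b11 = 3; 3 == 3 -> filled
(222,226): col outside [0, 222] -> not filled
(129,134): col outside [0, 129] -> not filled
(50,43): row=0b110010, col=0b101011, row AND col = 0b100010 = 34; 34 != 43 -> empty
(100,34): row=0b1100100, col=0b100010, row AND col = 0b100000 = 32; 32 != 34 -> empty
(244,230): row=0b11110100, col=0b11100110, row AND col = 0b11100100 = 228; 228 != 230 -> empty

Answer: no yes no no no no no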